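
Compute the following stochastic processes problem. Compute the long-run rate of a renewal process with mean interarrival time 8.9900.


Long-run renewal rate = 1/E(X)
= 1/8.9900
= 0.1112

0.1112


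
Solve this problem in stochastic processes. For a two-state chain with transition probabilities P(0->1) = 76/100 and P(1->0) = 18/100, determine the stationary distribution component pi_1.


Stationary distribution: pi_0 = p10/(p01+p10), pi_1 = p01/(p01+p10)
p01 = 0.7600, p10 = 0.1800
pi_1 = 0.8085

0.8085


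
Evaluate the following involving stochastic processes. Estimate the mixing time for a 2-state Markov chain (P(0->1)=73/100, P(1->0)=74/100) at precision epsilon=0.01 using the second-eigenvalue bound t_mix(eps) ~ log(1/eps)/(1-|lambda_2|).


lambda_2 = |1 - p01 - p10| = |1 - 0.7300 - 0.7400| = 0.4700
t_mix ~ log(1/eps)/(1 - |lambda_2|)
= log(100)/(1 - 0.4700) = 4.6052/0.5300
= 8.6890

8.6890


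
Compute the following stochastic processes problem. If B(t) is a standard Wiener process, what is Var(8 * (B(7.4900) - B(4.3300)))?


Var(alpha*(B(t)-B(s))) = alpha^2 * (t-s)
= 8^2 * (7.4900 - 4.3300)
= 64 * 3.1600
= 202.2400

202.2400


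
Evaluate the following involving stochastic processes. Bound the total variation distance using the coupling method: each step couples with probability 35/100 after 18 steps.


TV distance bound <= (1-delta)^n
= (1 - 0.3500)^18
= 0.6500^18
= 4.2898e-04

4.2898e-04


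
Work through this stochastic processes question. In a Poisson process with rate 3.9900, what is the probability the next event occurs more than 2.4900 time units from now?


P(X > t) = exp(-lambda * t)
= exp(-3.9900 * 2.4900)
= exp(-9.9351) = 4.8444e-05

4.8444e-05


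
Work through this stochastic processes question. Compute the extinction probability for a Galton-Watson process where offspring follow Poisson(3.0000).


Since mu = 3.0000 > 1, extinction prob q < 1.
Solve s = exp(mu*(s-1)) iteratively.
q = 0.0595

0.0595


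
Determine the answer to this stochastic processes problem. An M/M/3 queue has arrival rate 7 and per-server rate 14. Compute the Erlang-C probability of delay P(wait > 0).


a = lambda/mu = 0.5000
rho = a/c = 0.1667
Erlang-C formula applied:
C(c,a) = 0.0152

0.0152


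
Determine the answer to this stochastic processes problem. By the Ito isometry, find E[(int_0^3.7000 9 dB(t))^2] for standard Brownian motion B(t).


By Ito isometry: E[(int f dB)^2] = int f^2 dt
= 9^2 * 3.7000
= 81 * 3.7000 = 299.7000

299.7000


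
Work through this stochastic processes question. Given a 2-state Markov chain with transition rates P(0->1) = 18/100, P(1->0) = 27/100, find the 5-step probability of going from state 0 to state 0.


Computing P^5 by matrix multiplication.
P = [[0.8200, 0.1800], [0.2700, 0.7300]]
After raising P to the power 5:
P^5(0,0) = 0.6201

0.6201


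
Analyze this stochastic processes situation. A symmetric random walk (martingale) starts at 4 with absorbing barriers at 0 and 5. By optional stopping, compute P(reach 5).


By optional stopping theorem: E(M at tau) = M(0) = 4
P(hit 5)*5 + P(hit 0)*0 = 4
P(hit 5) = (4 - 0)/(5 - 0) = 4/5 = 0.8000

0.8000


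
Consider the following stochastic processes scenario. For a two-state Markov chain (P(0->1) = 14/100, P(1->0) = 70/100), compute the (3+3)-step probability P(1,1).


P^6 = P^3 * P^3
Computing via matrix multiplication of the transition matrix.
Entry (1,1) of P^6 = 0.1667

0.1667


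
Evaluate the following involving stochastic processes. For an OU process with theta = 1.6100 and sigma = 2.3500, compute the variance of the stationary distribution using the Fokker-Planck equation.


Stationary variance = sigma^2 / (2*theta)
= 2.3500^2 / (2*1.6100)
= 5.5225 / 3.2200
= 1.7151

1.7151


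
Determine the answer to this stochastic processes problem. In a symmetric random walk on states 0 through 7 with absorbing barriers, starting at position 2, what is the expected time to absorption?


For symmetric RW on 0,...,N with absorbing barriers, E(i) = i*(N-i)
E(2) = 2 * 5 = 10

10


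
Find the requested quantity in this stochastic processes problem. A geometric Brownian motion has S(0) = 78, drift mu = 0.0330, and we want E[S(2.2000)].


E[S(t)] = S(0) * exp(mu * t)
= 78 * exp(0.0330 * 2.2000)
= 78 * 1.0753
= 83.8734

83.8734


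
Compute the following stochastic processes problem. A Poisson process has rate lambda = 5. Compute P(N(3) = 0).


P(N(t)=k) = (lambda*t)^k * exp(-lambda*t) / k!
lambda*t = 15
= 15^0 * exp(-15) / 0!
= 1 * 3.0590e-07 / 1
= 3.0590e-07

3.0590e-07


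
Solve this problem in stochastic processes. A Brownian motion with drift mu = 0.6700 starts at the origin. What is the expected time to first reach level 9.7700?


Expected first passage time = a/mu
= 9.7700/0.6700
= 14.5821

14.5821


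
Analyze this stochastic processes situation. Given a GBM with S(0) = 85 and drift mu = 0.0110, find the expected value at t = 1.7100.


E[S(t)] = S(0) * exp(mu * t)
= 85 * exp(0.0110 * 1.7100)
= 85 * 1.0190
= 86.6140

86.6140


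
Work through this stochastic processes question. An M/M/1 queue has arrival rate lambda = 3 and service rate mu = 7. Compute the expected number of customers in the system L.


rho = 3/7 = 0.4286
L = rho/(1-rho)
= 0.4286/0.5714
= 0.7500

0.7500


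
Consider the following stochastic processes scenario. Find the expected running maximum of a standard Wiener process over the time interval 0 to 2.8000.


E(max B(s)) = sqrt(2t/pi)
= sqrt(2*2.8000/pi)
= sqrt(1.7825)
= 1.3351

1.3351


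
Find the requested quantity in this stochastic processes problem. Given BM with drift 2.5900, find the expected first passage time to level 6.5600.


Expected first passage time = a/mu
= 6.5600/2.5900
= 2.5328

2.5328


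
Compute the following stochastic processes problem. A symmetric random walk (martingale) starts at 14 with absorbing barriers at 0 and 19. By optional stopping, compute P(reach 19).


By optional stopping theorem: E(M at tau) = M(0) = 14
P(hit 19)*19 + P(hit 0)*0 = 14
P(hit 19) = (14 - 0)/(19 - 0) = 14/19 = 0.7368

0.7368


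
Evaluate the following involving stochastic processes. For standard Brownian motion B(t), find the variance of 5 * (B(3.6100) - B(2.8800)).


Var(alpha*(B(t)-B(s))) = alpha^2 * (t-s)
= 5^2 * (3.6100 - 2.8800)
= 25 * 0.7300
= 18.2500

18.2500


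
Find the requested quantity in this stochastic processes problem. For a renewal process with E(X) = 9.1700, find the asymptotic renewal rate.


Long-run renewal rate = 1/E(X)
= 1/9.1700
= 0.1091

0.1091


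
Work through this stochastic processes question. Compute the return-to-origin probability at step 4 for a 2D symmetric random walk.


P = C(4,2)^2 / 4^4
= 6^2 / 256
= 36 / 256
= 0.1406

0.1406


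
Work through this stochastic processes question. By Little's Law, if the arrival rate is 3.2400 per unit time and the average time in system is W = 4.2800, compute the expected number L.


Little's Law: L = lambda * W
= 3.2400 * 4.2800
= 13.8672

13.8672


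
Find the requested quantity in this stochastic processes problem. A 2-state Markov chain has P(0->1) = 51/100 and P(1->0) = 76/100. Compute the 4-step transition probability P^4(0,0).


Computing P^4 by matrix multiplication.
P = [[0.4900, 0.5100], [0.7600, 0.2400]]
After raising P to the power 4:
P^4(0,0) = 0.6006

0.6006


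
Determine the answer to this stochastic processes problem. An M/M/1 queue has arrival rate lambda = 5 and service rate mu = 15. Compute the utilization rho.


rho = lambda/mu
= 5/15
= 0.3333

0.3333


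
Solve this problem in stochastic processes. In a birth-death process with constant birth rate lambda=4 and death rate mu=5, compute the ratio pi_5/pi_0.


For birth-death process, pi_n/pi_0 = (lambda/mu)^n
= (4/5)^5
= 0.3277

0.3277


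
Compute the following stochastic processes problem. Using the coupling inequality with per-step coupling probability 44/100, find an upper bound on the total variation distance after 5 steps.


TV distance bound <= (1-delta)^n
= (1 - 0.4400)^5
= 0.5600^5
= 0.0551

0.0551


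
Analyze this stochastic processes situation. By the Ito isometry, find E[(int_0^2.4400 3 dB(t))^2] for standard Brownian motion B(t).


By Ito isometry: E[(int f dB)^2] = int f^2 dt
= 3^2 * 2.4400
= 9 * 2.4400 = 21.9600

21.9600


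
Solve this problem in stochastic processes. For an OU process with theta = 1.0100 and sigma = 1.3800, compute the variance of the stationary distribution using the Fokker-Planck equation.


Stationary variance = sigma^2 / (2*theta)
= 1.3800^2 / (2*1.0100)
= 1.9044 / 2.0200
= 0.9428

0.9428


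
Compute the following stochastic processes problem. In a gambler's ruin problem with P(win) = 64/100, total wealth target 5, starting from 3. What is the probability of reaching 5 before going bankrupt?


Gambler's ruin formula:
r = q/p = 0.3600/0.6400 = 0.5625
P(win) = (1 - r^i)/(1 - r^N)
= (1 - 0.5625^3)/(1 - 0.5625^5)
= 0.8711

0.8711


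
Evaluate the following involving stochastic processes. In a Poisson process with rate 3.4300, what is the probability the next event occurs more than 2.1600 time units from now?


P(X > t) = exp(-lambda * t)
= exp(-3.4300 * 2.1600)
= exp(-7.4088) = 6.0590e-04

6.0590e-04


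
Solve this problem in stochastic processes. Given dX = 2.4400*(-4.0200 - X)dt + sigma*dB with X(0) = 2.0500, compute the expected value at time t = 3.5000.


E[X(t)] = mu + (X(0) - mu)*exp(-theta*t)
= -4.0200 + (2.0500 - -4.0200)*exp(-2.4400*3.5000)
= -4.0200 + 6.0700 * 1.9549e-04
= -4.0188

-4.0188


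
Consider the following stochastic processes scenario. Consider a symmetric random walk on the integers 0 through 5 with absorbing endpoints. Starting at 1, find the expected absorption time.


For symmetric RW on 0,...,N with absorbing barriers, E(i) = i*(N-i)
E(1) = 1 * 4 = 4

4


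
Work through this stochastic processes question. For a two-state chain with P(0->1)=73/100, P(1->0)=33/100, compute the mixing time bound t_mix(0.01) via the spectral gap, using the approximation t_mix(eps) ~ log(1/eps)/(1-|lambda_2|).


lambda_2 = |1 - p01 - p10| = |1 - 0.7300 - 0.3300| = 0.0600
t_mix ~ log(1/eps)/(1 - |lambda_2|)
= log(100)/(1 - 0.0600) = 4.6052/0.9400
= 4.8991

4.8991


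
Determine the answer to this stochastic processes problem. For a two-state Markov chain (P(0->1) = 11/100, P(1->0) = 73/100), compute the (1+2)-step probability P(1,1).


P^3 = P^1 * P^2
Computing via matrix multiplication of the transition matrix.
Entry (1,1) of P^3 = 0.1345

0.1345


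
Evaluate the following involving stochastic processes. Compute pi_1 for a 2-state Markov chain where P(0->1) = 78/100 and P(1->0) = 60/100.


Stationary distribution: pi_0 = p10/(p01+p10), pi_1 = p01/(p01+p10)
p01 = 0.7800, p10 = 0.6000
pi_1 = 0.5652

0.5652


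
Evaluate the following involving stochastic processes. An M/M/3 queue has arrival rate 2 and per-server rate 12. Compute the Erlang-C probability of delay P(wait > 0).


a = lambda/mu = 0.1667
rho = a/c = 0.0556
Erlang-C formula applied:
C(c,a) = 6.9156e-04

6.9156e-04


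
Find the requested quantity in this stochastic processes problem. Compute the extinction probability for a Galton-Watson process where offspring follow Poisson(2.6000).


Since mu = 2.6000 > 1, extinction prob q < 1.
Solve s = exp(mu*(s-1)) iteratively.
q = 0.0951

0.0951


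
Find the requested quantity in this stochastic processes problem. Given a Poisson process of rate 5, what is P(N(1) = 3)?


P(N(t)=k) = (lambda*t)^k * exp(-lambda*t) / k!
lambda*t = 5
= 5^3 * exp(-5) / 3!
= 125 * 0.0067 / 6
= 0.1404

0.1404


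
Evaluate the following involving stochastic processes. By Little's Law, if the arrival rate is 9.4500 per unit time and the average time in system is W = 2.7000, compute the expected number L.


Little's Law: L = lambda * W
= 9.4500 * 2.7000
= 25.5150

25.5150


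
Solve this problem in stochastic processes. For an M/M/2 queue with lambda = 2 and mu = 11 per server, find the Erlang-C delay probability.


a = lambda/mu = 0.1818
rho = a/c = 0.0909
Erlang-C formula applied:
C(c,a) = 0.0152

0.0152


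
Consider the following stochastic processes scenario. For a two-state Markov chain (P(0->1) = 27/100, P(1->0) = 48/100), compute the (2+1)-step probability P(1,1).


P^3 = P^2 * P^1
Computing via matrix multiplication of the transition matrix.
Entry (1,1) of P^3 = 0.3700

0.3700


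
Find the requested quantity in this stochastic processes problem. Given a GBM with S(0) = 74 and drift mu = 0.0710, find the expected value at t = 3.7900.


E[S(t)] = S(0) * exp(mu * t)
= 74 * exp(0.0710 * 3.7900)
= 74 * 1.3088
= 96.8492

96.8492


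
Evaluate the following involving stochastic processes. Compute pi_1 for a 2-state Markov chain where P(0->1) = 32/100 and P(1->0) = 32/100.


Stationary distribution: pi_0 = p10/(p01+p10), pi_1 = p01/(p01+p10)
p01 = 0.3200, p10 = 0.3200
pi_1 = 0.5000

0.5000


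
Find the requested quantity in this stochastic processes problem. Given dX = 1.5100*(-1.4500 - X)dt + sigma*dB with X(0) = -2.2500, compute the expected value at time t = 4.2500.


E[X(t)] = mu + (X(0) - mu)*exp(-theta*t)
= -1.4500 + (-2.2500 - -1.4500)*exp(-1.5100*4.2500)
= -1.4500 + -0.8000 * 0.0016
= -1.4513

-1.4513


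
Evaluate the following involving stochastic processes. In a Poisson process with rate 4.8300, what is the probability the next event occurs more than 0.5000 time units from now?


P(X > t) = exp(-lambda * t)
= exp(-4.8300 * 0.5000)
= exp(-2.4150) = 0.0894

0.0894


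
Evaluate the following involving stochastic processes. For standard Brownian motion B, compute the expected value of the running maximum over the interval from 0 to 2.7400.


E(max B(s)) = sqrt(2t/pi)
= sqrt(2*2.7400/pi)
= sqrt(1.7443)
= 1.3207

1.3207


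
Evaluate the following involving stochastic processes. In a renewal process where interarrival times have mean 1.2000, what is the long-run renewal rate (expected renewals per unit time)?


Long-run renewal rate = 1/E(X)
= 1/1.2000
= 0.8333

0.8333


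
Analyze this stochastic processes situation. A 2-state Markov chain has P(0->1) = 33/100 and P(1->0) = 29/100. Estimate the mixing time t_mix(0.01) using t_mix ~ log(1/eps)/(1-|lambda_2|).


lambda_2 = |1 - p01 - p10| = |1 - 0.3300 - 0.2900| = 0.3800
t_mix ~ log(1/eps)/(1 - |lambda_2|)
= log(100)/(1 - 0.3800) = 4.6052/0.6200
= 7.4277

7.4277


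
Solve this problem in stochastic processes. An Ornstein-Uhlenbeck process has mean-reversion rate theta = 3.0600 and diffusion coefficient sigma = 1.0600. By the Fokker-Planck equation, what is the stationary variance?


Stationary variance = sigma^2 / (2*theta)
= 1.0600^2 / (2*3.0600)
= 1.1236 / 6.1200
= 0.1836

0.1836


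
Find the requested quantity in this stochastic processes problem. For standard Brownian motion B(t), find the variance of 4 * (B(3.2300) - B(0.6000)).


Var(alpha*(B(t)-B(s))) = alpha^2 * (t-s)
= 4^2 * (3.2300 - 0.6000)
= 16 * 2.6300
= 42.0800

42.0800


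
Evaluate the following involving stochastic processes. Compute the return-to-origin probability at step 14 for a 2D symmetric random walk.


P = C(14,7)^2 / 4^14
= 3432^2 / 268435456
= 11778624 / 268435456
= 0.0439

0.0439


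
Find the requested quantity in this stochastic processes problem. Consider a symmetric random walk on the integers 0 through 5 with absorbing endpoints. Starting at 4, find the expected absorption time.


For symmetric RW on 0,...,N with absorbing barriers, E(i) = i*(N-i)
E(4) = 4 * 1 = 4

4


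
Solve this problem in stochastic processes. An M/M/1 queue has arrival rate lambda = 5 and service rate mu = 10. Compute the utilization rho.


rho = lambda/mu
= 5/10
= 0.5000

0.5000


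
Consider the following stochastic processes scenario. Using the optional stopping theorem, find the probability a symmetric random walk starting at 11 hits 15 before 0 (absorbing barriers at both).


By optional stopping theorem: E(M at tau) = M(0) = 11
P(hit 15)*15 + P(hit 0)*0 = 11
P(hit 15) = (11 - 0)/(15 - 0) = 11/15 = 0.7333

0.7333


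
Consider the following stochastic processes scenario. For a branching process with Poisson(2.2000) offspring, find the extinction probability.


Since mu = 2.2000 > 1, extinction prob q < 1.
Solve s = exp(mu*(s-1)) iteratively.
q = 0.1563

0.1563


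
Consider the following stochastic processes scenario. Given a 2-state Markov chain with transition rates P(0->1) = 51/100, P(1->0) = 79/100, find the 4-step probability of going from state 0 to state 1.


Computing P^4 by matrix multiplication.
P = [[0.4900, 0.5100], [0.7900, 0.2100]]
After raising P to the power 4:
P^4(0,1) = 0.3891

0.3891


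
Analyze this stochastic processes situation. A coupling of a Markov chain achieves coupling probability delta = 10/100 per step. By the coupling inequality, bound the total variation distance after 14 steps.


TV distance bound <= (1-delta)^n
= (1 - 0.1000)^14
= 0.9000^14
= 0.2288

0.2288


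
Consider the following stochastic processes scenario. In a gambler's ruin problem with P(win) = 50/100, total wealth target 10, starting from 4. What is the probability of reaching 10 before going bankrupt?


p = 1/2: P(win) = i/N = 4/10
= 0.4000

0.4000


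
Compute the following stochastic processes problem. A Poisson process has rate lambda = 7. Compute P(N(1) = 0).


P(N(t)=k) = (lambda*t)^k * exp(-lambda*t) / k!
lambda*t = 7
= 7^0 * exp(-7) / 0!
= 1 * 9.1188e-04 / 1
= 9.1188e-04

9.1188e-04


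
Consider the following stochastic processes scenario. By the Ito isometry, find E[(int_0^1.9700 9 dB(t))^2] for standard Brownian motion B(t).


By Ito isometry: E[(int f dB)^2] = int f^2 dt
= 9^2 * 1.9700
= 81 * 1.9700 = 159.5700

159.5700


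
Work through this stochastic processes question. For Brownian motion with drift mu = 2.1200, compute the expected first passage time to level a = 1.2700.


Expected first passage time = a/mu
= 1.2700/2.1200
= 0.5991

0.5991


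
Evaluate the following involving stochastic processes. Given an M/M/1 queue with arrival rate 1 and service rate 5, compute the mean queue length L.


rho = 1/5 = 0.2000
L = rho/(1-rho)
= 0.2000/0.8000
= 0.2500

0.2500


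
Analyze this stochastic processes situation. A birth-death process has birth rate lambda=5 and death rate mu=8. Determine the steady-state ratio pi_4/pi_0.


For birth-death process, pi_n/pi_0 = (lambda/mu)^n
= (5/8)^4
= 0.1526

0.1526


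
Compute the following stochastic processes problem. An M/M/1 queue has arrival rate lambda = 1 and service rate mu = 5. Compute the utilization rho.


rho = lambda/mu
= 1/5
= 0.2000

0.2000


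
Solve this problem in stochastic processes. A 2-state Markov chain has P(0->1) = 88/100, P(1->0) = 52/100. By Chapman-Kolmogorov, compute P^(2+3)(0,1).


P^5 = P^2 * P^3
Computing via matrix multiplication of the transition matrix.
Entry (0,1) of P^5 = 0.6350

0.6350


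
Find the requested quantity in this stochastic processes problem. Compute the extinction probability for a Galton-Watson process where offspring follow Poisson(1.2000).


Since mu = 1.2000 > 1, extinction prob q < 1.
Solve s = exp(mu*(s-1)) iteratively.
q = 0.6863

0.6863


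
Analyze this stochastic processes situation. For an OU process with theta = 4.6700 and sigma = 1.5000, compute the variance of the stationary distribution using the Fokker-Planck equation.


Stationary variance = sigma^2 / (2*theta)
= 1.5000^2 / (2*4.6700)
= 2.2500 / 9.3400
= 0.2409

0.2409


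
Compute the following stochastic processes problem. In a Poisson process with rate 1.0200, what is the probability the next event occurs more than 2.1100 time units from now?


P(X > t) = exp(-lambda * t)
= exp(-1.0200 * 2.1100)
= exp(-2.1522) = 0.1162

0.1162


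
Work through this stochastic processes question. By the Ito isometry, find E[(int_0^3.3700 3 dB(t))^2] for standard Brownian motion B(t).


By Ito isometry: E[(int f dB)^2] = int f^2 dt
= 3^2 * 3.3700
= 9 * 3.3700 = 30.3300

30.3300


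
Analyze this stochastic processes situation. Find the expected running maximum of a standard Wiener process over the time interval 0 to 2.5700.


E(max B(s)) = sqrt(2t/pi)
= sqrt(2*2.5700/pi)
= sqrt(1.6361)
= 1.2791

1.2791


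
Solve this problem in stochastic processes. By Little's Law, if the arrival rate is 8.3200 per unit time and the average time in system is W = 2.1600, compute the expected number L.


Little's Law: L = lambda * W
= 8.3200 * 2.1600
= 17.9712

17.9712


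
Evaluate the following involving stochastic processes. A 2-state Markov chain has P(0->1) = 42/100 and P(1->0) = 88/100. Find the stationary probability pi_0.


Stationary distribution: pi_0 = p10/(p01+p10), pi_1 = p01/(p01+p10)
p01 = 0.4200, p10 = 0.8800
pi_0 = 0.6769

0.6769


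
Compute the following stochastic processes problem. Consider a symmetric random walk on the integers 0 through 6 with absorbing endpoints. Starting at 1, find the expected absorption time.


For symmetric RW on 0,...,N with absorbing barriers, E(i) = i*(N-i)
E(1) = 1 * 5 = 5

5


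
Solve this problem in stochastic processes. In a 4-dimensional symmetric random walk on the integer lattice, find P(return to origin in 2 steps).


P(return in 2 steps) = P(reverse first step) = 1/(2d)
= 1/8
= 0.1250

0.1250


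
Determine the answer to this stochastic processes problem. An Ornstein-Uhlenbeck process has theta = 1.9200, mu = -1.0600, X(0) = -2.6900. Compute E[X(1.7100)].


E[X(t)] = mu + (X(0) - mu)*exp(-theta*t)
= -1.0600 + (-2.6900 - -1.0600)*exp(-1.9200*1.7100)
= -1.0600 + -1.6300 * 0.0375
= -1.1211

-1.1211


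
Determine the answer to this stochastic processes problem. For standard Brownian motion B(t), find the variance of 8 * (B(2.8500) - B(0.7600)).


Var(alpha*(B(t)-B(s))) = alpha^2 * (t-s)
= 8^2 * (2.8500 - 0.7600)
= 64 * 2.0900
= 133.7600

133.7600


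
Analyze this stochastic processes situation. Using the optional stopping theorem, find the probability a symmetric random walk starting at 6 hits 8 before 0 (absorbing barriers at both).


By optional stopping theorem: E(M at tau) = M(0) = 6
P(hit 8)*8 + P(hit 0)*0 = 6
P(hit 8) = (6 - 0)/(8 - 0) = 3/4 = 0.7500

0.7500


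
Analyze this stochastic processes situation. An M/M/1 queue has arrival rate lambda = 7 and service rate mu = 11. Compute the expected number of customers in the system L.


rho = 7/11 = 0.6364
L = rho/(1-rho)
= 0.6364/0.3636
= 1.7500

1.7500


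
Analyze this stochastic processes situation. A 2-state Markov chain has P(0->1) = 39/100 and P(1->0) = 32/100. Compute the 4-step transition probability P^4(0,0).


Computing P^4 by matrix multiplication.
P = [[0.6100, 0.3900], [0.3200, 0.6800]]
After raising P to the power 4:
P^4(0,0) = 0.4546

0.4546


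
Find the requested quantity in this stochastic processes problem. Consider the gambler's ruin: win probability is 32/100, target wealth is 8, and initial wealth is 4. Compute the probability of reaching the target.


Gambler's ruin formula:
r = q/p = 0.6800/0.3200 = 2.1250
P(win) = (1 - r^i)/(1 - r^N)
= (1 - 2.1250^4)/(1 - 2.1250^8)
= 0.0467

0.0467


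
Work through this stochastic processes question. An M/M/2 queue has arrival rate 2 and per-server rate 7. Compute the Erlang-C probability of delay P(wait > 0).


a = lambda/mu = 0.2857
rho = a/c = 0.1429
Erlang-C formula applied:
C(c,a) = 0.0357

0.0357


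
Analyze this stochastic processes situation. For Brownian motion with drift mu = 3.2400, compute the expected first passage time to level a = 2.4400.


Expected first passage time = a/mu
= 2.4400/3.2400
= 0.7531

0.7531


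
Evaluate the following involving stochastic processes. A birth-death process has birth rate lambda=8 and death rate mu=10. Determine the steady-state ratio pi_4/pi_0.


For birth-death process, pi_n/pi_0 = (lambda/mu)^n
= (8/10)^4
= 0.4096

0.4096


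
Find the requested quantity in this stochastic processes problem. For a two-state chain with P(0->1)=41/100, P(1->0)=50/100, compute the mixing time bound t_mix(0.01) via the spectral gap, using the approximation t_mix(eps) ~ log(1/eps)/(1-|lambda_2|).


lambda_2 = |1 - p01 - p10| = |1 - 0.4100 - 0.5000| = 0.0900
t_mix ~ log(1/eps)/(1 - |lambda_2|)
= log(100)/(1 - 0.0900) = 4.6052/0.9100
= 5.0606

5.0606


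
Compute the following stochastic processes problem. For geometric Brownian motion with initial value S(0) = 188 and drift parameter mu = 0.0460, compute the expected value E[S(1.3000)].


E[S(t)] = S(0) * exp(mu * t)
= 188 * exp(0.0460 * 1.3000)
= 188 * 1.0616
= 199.5853

199.5853


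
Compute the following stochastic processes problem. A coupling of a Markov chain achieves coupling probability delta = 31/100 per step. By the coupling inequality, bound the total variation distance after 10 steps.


TV distance bound <= (1-delta)^n
= (1 - 0.3100)^10
= 0.6900^10
= 0.0245

0.0245


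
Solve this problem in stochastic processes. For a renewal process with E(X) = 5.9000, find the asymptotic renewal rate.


Long-run renewal rate = 1/E(X)
= 1/5.9000
= 0.1695

0.1695


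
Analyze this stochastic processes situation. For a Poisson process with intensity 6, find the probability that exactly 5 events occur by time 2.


P(N(t)=k) = (lambda*t)^k * exp(-lambda*t) / k!
lambda*t = 12
= 12^5 * exp(-12) / 5!
= 248832 * 6.1442e-06 / 120
= 0.0127

0.0127


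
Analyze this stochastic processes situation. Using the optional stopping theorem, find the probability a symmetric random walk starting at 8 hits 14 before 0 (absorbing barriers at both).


By optional stopping theorem: E(M at tau) = M(0) = 8
P(hit 14)*14 + P(hit 0)*0 = 8
P(hit 14) = (8 - 0)/(14 - 0) = 4/7 = 0.5714

0.5714


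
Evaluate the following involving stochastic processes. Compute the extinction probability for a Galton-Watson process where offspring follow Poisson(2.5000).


Since mu = 2.5000 > 1, extinction prob q < 1.
Solve s = exp(mu*(s-1)) iteratively.
q = 0.1074

0.1074


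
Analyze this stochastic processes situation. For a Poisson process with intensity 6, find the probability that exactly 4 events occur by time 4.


P(N(t)=k) = (lambda*t)^k * exp(-lambda*t) / k!
lambda*t = 24
= 24^4 * exp(-24) / 4!
= 331776 * 3.7751e-11 / 24
= 5.2187e-07

5.2187e-07


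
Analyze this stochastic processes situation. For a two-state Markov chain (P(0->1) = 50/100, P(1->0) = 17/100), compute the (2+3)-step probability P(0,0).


P^5 = P^2 * P^3
Computing via matrix multiplication of the transition matrix.
Entry (0,0) of P^5 = 0.2567

0.2567


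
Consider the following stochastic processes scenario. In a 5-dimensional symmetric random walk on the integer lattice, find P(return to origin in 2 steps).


P(return in 2 steps) = P(reverse first step) = 1/(2d)
= 1/10
= 0.1000

0.1000


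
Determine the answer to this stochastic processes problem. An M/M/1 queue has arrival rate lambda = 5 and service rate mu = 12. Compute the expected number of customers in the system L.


rho = 5/12 = 0.4167
L = rho/(1-rho)
= 0.4167/0.5833
= 0.7143

0.7143


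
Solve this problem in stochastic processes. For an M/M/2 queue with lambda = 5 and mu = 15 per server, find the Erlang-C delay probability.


a = lambda/mu = 0.3333
rho = a/c = 0.1667
Erlang-C formula applied:
C(c,a) = 0.0476

0.0476


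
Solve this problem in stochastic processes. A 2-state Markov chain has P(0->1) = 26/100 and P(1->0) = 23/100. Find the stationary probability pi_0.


Stationary distribution: pi_0 = p10/(p01+p10), pi_1 = p01/(p01+p10)
p01 = 0.2600, p10 = 0.2300
pi_0 = 0.4694

0.4694


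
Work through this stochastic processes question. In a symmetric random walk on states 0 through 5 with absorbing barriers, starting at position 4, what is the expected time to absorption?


For symmetric RW on 0,...,N with absorbing barriers, E(i) = i*(N-i)
E(4) = 4 * 1 = 4

4


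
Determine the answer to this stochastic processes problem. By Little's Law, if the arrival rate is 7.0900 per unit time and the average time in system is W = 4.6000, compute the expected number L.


Little's Law: L = lambda * W
= 7.0900 * 4.6000
= 32.6140

32.6140


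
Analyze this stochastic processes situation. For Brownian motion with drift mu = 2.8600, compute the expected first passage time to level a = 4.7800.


Expected first passage time = a/mu
= 4.7800/2.8600
= 1.6713

1.6713


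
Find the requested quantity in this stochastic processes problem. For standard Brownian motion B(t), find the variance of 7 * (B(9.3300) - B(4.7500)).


Var(alpha*(B(t)-B(s))) = alpha^2 * (t-s)
= 7^2 * (9.3300 - 4.7500)
= 49 * 4.5800
= 224.4200

224.4200


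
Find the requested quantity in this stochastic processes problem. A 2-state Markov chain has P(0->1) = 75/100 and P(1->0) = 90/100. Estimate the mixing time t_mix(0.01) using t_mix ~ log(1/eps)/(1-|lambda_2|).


lambda_2 = |1 - p01 - p10| = |1 - 0.7500 - 0.9000| = 0.6500
t_mix ~ log(1/eps)/(1 - |lambda_2|)
= log(100)/(1 - 0.6500) = 4.6052/0.3500
= 13.1576

13.1576


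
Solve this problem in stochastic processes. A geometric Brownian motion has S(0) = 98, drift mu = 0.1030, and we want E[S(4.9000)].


E[S(t)] = S(0) * exp(mu * t)
= 98 * exp(0.1030 * 4.9000)
= 98 * 1.6565
= 162.3359

162.3359


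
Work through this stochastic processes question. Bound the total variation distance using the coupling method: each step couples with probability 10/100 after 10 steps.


TV distance bound <= (1-delta)^n
= (1 - 0.1000)^10
= 0.9000^10
= 0.3487

0.3487


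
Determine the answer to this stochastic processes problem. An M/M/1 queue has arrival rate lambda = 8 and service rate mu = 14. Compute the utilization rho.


rho = lambda/mu
= 8/14
= 0.5714

0.5714


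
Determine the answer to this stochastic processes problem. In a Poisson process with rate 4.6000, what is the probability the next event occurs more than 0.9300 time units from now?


P(X > t) = exp(-lambda * t)
= exp(-4.6000 * 0.9300)
= exp(-4.2780) = 0.0139

0.0139


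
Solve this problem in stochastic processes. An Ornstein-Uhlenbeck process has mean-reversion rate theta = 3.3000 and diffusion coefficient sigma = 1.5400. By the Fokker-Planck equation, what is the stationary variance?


Stationary variance = sigma^2 / (2*theta)
= 1.5400^2 / (2*3.3000)
= 2.3716 / 6.6000
= 0.3593

0.3593


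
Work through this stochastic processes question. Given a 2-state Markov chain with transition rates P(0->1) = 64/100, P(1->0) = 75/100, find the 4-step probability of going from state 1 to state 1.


Computing P^4 by matrix multiplication.
P = [[0.3600, 0.6400], [0.7500, 0.2500]]
After raising P to the power 4:
P^4(1,1) = 0.4729

0.4729


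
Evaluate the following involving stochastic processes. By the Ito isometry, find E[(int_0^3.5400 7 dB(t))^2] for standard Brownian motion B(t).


By Ito isometry: E[(int f dB)^2] = int f^2 dt
= 7^2 * 3.5400
= 49 * 3.5400 = 173.4600

173.4600


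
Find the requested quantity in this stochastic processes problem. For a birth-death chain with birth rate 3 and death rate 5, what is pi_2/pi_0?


For birth-death process, pi_n/pi_0 = (lambda/mu)^n
= (3/5)^2
= 0.3600

0.3600


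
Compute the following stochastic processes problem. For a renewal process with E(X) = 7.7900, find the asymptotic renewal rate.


Long-run renewal rate = 1/E(X)
= 1/7.7900
= 0.1284

0.1284


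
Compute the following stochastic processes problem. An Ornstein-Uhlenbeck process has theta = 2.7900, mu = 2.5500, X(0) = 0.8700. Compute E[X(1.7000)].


E[X(t)] = mu + (X(0) - mu)*exp(-theta*t)
= 2.5500 + (0.8700 - 2.5500)*exp(-2.7900*1.7000)
= 2.5500 + -1.6800 * 0.0087
= 2.5354

2.5354


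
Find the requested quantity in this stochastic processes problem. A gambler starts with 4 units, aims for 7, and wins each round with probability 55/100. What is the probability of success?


Gambler's ruin formula:
r = q/p = 0.4500/0.5500 = 0.8182
P(win) = (1 - r^i)/(1 - r^N)
= (1 - 0.8182^4)/(1 - 0.8182^7)
= 0.7314

0.7314


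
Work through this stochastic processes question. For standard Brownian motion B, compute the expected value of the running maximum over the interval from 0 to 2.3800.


E(max B(s)) = sqrt(2t/pi)
= sqrt(2*2.3800/pi)
= sqrt(1.5152)
= 1.2309

1.2309


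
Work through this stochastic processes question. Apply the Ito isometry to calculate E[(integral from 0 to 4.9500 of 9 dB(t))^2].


By Ito isometry: E[(int f dB)^2] = int f^2 dt
= 9^2 * 4.9500
= 81 * 4.9500 = 400.9500

400.9500


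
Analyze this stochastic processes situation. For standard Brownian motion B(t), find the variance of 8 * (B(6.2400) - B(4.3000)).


Var(alpha*(B(t)-B(s))) = alpha^2 * (t-s)
= 8^2 * (6.2400 - 4.3000)
= 64 * 1.9400
= 124.1600

124.1600


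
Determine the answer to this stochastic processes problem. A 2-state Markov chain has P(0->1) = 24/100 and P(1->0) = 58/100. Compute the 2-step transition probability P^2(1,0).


Computing P^2 by matrix multiplication.
P = [[0.7600, 0.2400], [0.5800, 0.4200]]
After raising P to the power 2:
P^2(1,0) = 0.6844

0.6844


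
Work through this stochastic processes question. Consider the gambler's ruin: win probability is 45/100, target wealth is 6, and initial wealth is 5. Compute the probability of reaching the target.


Gambler's ruin formula:
r = q/p = 0.5500/0.4500 = 1.2222
P(win) = (1 - r^i)/(1 - r^N)
= (1 - 1.2222^5)/(1 - 1.2222^6)
= 0.7403

0.7403


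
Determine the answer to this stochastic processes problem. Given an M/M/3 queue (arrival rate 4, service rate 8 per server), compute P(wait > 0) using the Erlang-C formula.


a = lambda/mu = 0.5000
rho = a/c = 0.1667
Erlang-C formula applied:
C(c,a) = 0.0152

0.0152


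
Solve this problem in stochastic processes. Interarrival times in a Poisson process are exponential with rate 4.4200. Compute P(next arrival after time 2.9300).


P(X > t) = exp(-lambda * t)
= exp(-4.4200 * 2.9300)
= exp(-12.9506) = 2.3748e-06

2.3748e-06


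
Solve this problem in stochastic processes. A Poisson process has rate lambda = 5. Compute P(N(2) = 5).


P(N(t)=k) = (lambda*t)^k * exp(-lambda*t) / k!
lambda*t = 10
= 10^5 * exp(-10) / 5!
= 100000 * 4.5400e-05 / 120
= 0.0378

0.0378


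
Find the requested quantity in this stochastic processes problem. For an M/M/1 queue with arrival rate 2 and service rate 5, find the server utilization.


rho = lambda/mu
= 2/5
= 0.4000

0.4000


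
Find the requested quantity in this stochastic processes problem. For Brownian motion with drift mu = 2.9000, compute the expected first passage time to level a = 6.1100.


Expected first passage time = a/mu
= 6.1100/2.9000
= 2.1069

2.1069


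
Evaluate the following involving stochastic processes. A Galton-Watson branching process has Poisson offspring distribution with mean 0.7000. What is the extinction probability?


Since mu = 0.7000 <= 1, extinction probability = 1.

1.0000


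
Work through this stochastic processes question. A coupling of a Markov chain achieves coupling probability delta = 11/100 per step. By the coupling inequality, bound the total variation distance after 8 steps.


TV distance bound <= (1-delta)^n
= (1 - 0.1100)^8
= 0.8900^8
= 0.3937

0.3937


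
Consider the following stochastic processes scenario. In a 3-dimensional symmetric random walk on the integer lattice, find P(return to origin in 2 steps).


P(return in 2 steps) = P(reverse first step) = 1/(2d)
= 1/6
= 0.1667

0.1667


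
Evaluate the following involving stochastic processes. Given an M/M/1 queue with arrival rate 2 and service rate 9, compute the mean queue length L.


rho = 2/9 = 0.2222
L = rho/(1-rho)
= 0.2222/0.7778
= 0.2857

0.2857


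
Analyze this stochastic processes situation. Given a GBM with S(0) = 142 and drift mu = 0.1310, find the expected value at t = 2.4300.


E[S(t)] = S(0) * exp(mu * t)
= 142 * exp(0.1310 * 2.4300)
= 142 * 1.3748
= 195.2258

195.2258


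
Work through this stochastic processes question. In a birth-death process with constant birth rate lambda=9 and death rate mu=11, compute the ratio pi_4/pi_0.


For birth-death process, pi_n/pi_0 = (lambda/mu)^n
= (9/11)^4
= 0.4481

0.4481


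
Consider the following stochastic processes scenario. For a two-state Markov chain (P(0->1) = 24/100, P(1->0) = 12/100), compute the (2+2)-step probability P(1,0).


P^4 = P^2 * P^2
Computing via matrix multiplication of the transition matrix.
Entry (1,0) of P^4 = 0.2774

0.2774


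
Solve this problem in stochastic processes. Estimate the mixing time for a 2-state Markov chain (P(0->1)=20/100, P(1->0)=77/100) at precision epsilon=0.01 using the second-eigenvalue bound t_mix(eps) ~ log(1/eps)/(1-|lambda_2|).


lambda_2 = |1 - p01 - p10| = |1 - 0.2000 - 0.7700| = 0.0300
t_mix ~ log(1/eps)/(1 - |lambda_2|)
= log(100)/(1 - 0.0300) = 4.6052/0.9700
= 4.7476

4.7476


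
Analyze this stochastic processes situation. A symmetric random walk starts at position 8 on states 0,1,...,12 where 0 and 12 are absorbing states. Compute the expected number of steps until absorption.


For symmetric RW on 0,...,N with absorbing barriers, E(i) = i*(N-i)
E(8) = 8 * 4 = 32

32


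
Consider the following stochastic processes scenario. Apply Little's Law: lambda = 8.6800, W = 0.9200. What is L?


Little's Law: L = lambda * W
= 8.6800 * 0.9200
= 7.9856

7.9856


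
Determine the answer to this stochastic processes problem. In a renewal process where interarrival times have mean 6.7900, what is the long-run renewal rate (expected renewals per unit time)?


Long-run renewal rate = 1/E(X)
= 1/6.7900
= 0.1473

0.1473


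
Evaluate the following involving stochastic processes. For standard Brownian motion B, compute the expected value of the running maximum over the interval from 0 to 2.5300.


E(max B(s)) = sqrt(2t/pi)
= sqrt(2*2.5300/pi)
= sqrt(1.6106)
= 1.2691

1.2691


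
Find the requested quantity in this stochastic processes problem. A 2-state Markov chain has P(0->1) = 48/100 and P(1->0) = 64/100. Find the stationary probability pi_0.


Stationary distribution: pi_0 = p10/(p01+p10), pi_1 = p01/(p01+p10)
p01 = 0.4800, p10 = 0.6400
pi_0 = 0.5714

0.5714


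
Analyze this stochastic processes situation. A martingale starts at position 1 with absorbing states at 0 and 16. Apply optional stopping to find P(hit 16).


By optional stopping theorem: E(M at tau) = M(0) = 1
P(hit 16)*16 + P(hit 0)*0 = 1
P(hit 16) = (1 - 0)/(16 - 0) = 1/16 = 0.0625

0.0625


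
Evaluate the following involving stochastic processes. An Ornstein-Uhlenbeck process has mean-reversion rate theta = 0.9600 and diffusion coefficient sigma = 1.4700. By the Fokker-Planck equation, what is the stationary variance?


Stationary variance = sigma^2 / (2*theta)
= 1.4700^2 / (2*0.9600)
= 2.1609 / 1.9200
= 1.1255

1.1255


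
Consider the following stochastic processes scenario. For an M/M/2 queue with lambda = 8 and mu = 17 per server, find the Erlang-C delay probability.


a = lambda/mu = 0.4706
rho = a/c = 0.2353
Erlang-C formula applied:
C(c,a) = 0.0896

0.0896


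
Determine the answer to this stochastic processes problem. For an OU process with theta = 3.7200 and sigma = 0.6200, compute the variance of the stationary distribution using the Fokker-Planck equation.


Stationary variance = sigma^2 / (2*theta)
= 0.6200^2 / (2*3.7200)
= 0.3844 / 7.4400
= 0.0517

0.0517


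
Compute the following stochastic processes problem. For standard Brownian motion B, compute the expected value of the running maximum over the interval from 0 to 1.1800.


E(max B(s)) = sqrt(2t/pi)
= sqrt(2*1.1800/pi)
= sqrt(0.7512)
= 0.8667

0.8667
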